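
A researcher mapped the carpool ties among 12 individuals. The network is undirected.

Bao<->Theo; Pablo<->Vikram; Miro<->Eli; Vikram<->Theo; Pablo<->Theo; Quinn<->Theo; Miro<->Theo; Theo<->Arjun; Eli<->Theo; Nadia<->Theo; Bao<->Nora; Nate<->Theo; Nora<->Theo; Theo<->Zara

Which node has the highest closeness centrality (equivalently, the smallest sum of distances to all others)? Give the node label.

Farness (sum of distances to all others) for each node — Arjun:21, Bao:20, Eli:20, Miro:20, Nadia:21, Nate:21, Nora:20, Pablo:20, Quinn:21, Theo:11, Vikram:20, Zara:21.
The smallest farness is 11, for Theo, so Theo has the highest closeness.

Theo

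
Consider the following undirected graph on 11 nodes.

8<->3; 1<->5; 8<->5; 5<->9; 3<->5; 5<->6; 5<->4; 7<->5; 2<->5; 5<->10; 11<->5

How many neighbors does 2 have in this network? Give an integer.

1

2 is directly tied to 5. That is 1 neighbor, so the degree of 2 is 1.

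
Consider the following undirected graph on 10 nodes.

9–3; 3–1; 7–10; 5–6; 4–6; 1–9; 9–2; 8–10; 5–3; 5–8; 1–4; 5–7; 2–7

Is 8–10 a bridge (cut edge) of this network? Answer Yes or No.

Even without that edge, 8 still reaches 10 via 8 – 5 – 7 – 10, so the network stays connected. Not a bridge.

No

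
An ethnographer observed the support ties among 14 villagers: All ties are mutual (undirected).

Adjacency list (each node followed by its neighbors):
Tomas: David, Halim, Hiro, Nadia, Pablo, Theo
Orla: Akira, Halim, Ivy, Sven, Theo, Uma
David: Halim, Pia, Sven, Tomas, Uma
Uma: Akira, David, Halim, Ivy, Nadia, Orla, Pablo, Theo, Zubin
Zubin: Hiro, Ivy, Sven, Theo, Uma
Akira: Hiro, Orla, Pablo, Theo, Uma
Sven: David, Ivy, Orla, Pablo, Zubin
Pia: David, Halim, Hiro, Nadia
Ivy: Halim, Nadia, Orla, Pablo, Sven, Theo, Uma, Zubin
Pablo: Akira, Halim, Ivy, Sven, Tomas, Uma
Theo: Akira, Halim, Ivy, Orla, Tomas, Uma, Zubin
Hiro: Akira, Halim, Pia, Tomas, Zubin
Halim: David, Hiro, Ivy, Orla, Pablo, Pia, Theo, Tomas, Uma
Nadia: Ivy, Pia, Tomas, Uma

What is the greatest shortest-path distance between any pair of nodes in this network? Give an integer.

Eccentricity of each node (its greatest distance to any other): Akira:2, David:2, Halim:2, Hiro:2, Ivy:2, Nadia:2, Orla:2, Pablo:2, Pia:2, Sven:2, Theo:2, Tomas:2, Uma:2, Zubin:2.
The maximum eccentricity is 2, realized for instance by the pair Ivy–Hiro via Ivy – Halim – Hiro. So the diameter is 2.

2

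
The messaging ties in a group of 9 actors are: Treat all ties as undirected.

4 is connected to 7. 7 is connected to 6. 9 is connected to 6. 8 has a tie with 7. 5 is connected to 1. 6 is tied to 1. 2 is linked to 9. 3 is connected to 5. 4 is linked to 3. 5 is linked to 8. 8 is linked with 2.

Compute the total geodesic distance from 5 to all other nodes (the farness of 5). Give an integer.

Distances from 5: 1:1, 2:2, 3:1, 4:2, 6:2, 7:2, 8:1, 9:3.
Sum = 1 + 2 + 1 + 2 + 2 + 2 + 1 + 3 = 14.

14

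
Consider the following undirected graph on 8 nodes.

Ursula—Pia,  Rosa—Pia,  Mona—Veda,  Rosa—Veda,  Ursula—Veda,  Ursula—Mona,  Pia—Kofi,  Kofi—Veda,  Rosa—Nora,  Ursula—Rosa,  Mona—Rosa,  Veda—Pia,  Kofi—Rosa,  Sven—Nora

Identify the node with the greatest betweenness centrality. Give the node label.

Rosa

Unnormalized betweenness of each node: Kofi:0, Mona:0, Nora:6, Pia:1/3, Rosa:67/6, Sven:0, Ursula:1/3, Veda:7/6.
Rosa has the largest value, 67/6, making it the main broker — the node through which the most shortest paths run.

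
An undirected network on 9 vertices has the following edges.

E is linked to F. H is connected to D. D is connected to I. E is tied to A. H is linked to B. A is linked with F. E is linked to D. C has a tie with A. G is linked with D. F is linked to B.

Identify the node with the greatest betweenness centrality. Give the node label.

D

Unnormalized betweenness of each node: A:7, B:2, C:0, D:15, E:10, F:4, G:0, H:3, I:0.
D has the largest value, 15, making it the main broker — the node through which the most shortest paths run.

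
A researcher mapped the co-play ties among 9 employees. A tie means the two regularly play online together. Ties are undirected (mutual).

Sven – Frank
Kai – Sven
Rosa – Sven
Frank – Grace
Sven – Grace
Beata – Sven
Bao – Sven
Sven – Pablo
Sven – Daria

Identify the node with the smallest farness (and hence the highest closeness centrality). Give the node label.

Sven

Farness (sum of distances to all others) for each node — Bao:15, Beata:15, Daria:15, Frank:14, Grace:14, Kai:15, Pablo:15, Rosa:15, Sven:8.
The smallest farness is 8, for Sven, so Sven has the highest closeness.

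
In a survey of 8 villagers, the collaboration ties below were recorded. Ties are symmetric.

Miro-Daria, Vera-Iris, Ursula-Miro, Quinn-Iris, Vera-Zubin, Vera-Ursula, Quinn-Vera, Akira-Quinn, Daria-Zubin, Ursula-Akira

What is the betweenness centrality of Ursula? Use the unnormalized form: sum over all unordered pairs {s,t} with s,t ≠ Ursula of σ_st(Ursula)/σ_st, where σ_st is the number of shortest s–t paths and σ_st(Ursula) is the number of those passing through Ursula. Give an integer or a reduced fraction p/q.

6

Pairs whose geodesics pass through Ursula — Zubin–Akira: 1/2; Daria–Akira: 1; Miro–Akira: 1; Miro–Quinn: 2/2; Miro–Iris: 1; Miro–Vera: 1; Akira–Vera: 1/2.
All other pairs contribute 0.
Summing the contributions gives betweenness(Ursula) = 6.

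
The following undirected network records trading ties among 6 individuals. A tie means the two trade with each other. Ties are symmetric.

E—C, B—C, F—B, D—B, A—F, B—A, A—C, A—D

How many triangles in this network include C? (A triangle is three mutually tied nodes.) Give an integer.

1

C's neighbors: A, B, and E.
Neighbor pairs that are themselves tied: C–A–B. Each forms one triangle with C, for 1 in total.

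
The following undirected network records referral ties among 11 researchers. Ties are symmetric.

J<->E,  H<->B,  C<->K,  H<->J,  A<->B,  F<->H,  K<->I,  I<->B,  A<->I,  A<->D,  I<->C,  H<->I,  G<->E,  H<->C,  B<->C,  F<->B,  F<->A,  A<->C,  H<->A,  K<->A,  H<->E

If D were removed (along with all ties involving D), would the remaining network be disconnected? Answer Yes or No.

Even without D, every remaining node can still reach every other (the residual graph is connected), so D is not a cut vertex.

No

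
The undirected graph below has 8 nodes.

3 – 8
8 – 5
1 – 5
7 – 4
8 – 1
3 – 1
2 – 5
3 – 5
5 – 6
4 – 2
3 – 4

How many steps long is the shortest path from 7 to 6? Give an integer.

One shortest route is 7 – 4 – 3 – 5 – 6, which uses 4 edges, and at distance 3 from 7 we only reach {1, 5, 8}, which does not include 6. So d(7,6) = 4.

4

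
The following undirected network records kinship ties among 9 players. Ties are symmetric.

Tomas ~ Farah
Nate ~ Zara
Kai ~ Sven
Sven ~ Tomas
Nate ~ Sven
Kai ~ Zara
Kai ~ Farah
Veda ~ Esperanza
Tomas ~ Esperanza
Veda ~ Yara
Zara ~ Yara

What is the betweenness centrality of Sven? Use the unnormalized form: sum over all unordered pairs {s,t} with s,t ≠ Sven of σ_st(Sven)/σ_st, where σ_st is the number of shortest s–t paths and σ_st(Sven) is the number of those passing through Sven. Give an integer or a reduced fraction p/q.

29/6

Pairs whose geodesics pass through Sven — Zara–Tomas: 2/3; Esperanza–Kai: 1/2; Esperanza–Nate: 1; Tomas–Kai: 1/2; Tomas–Nate: 1; Farah–Nate: 2/3; Kai–Nate: 1/2.
All other pairs contribute 0.
Summing the contributions gives betweenness(Sven) = 29/6.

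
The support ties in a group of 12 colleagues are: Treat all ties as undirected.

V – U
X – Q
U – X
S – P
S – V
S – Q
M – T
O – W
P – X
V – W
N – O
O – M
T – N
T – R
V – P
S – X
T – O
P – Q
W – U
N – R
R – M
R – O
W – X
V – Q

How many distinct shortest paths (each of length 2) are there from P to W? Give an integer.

The shortest distance is 2. The length-2 paths are: P–X–W; P–V–W.
That gives 2 distinct shortest paths.

2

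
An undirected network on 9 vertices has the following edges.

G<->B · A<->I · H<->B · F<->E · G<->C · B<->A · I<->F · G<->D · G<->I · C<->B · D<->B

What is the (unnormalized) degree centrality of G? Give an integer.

G is directly tied to B, C, D, and I. That is 4 neighbors, so the degree of G is 4.

4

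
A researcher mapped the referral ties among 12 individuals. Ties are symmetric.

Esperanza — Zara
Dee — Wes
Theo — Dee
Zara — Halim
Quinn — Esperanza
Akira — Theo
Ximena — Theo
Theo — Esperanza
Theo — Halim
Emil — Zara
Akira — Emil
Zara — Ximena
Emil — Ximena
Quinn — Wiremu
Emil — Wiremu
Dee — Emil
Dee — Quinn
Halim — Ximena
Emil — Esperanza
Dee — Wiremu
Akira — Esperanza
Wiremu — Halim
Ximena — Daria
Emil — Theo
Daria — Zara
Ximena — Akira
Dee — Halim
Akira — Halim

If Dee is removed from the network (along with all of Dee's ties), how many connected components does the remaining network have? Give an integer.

Without Dee, the remaining ties split the others into: {Akira, Daria, Emil, Esperanza, Halim, Quinn, Theo, Wiremu, Ximena, Zara}; {Wes}.
That's 2 separate components.

2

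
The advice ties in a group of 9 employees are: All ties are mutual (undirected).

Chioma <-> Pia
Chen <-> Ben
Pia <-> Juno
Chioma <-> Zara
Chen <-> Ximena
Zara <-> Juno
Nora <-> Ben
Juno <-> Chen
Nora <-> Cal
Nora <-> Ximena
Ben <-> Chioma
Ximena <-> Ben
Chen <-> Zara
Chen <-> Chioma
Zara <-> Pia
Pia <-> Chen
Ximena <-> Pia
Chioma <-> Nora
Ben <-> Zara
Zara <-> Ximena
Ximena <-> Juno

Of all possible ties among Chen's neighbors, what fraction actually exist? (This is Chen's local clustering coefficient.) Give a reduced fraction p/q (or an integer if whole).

Chen's neighbors: Ben, Chioma, Juno, Pia, Ximena, and Zara (k = 6).
Possible neighbor pairs: C(6,2) = 15. Edges among them: Ben–Chioma, Ben–Ximena, Ben–Zara, Chioma–Pia, Chioma–Zara, Juno–Pia, Juno–Ximena, Juno–Zara, Pia–Ximena, Pia–Zara, Ximena–Zara → e = 11.
Clustering(Chen) = 11/15.

11/15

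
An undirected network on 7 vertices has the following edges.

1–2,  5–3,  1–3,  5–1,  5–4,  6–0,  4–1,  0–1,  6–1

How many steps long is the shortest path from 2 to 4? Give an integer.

2

One shortest route is 2 – 1 – 4, which uses 2 edges, and 2 and 4 are not directly tied, so nothing shorter exists. So d(2,4) = 2.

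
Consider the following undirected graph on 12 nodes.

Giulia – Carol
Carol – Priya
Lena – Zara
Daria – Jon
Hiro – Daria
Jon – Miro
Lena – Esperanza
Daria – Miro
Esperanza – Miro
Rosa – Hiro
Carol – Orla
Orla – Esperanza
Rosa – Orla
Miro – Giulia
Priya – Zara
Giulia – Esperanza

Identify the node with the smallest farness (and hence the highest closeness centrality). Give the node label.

Farness (sum of distances to all others) for each node — Carol:23, Daria:26, Esperanza:20, Giulia:22, Hiro:30, Jon:28, Lena:26, Miro:21, Orla:22, Priya:29, Rosa:27, Zara:32.
The smallest farness is 20, for Esperanza, so Esperanza has the highest closeness.

Esperanza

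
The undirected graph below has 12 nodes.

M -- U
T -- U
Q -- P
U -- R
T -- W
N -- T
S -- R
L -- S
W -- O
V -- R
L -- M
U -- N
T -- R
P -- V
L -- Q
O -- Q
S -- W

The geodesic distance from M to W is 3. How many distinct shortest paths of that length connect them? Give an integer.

The shortest distance is 3. The length-3 paths are: M–L–S–W; M–U–T–W.
That gives 2 distinct shortest paths.

2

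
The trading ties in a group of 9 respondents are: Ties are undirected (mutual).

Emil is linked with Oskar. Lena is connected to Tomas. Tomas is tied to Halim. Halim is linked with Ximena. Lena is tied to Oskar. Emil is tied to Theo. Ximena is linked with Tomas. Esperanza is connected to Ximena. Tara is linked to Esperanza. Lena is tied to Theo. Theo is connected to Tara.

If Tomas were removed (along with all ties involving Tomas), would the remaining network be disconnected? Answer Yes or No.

Even without Tomas, every remaining node can still reach every other (the residual graph is connected), so Tomas is not a cut vertex.

No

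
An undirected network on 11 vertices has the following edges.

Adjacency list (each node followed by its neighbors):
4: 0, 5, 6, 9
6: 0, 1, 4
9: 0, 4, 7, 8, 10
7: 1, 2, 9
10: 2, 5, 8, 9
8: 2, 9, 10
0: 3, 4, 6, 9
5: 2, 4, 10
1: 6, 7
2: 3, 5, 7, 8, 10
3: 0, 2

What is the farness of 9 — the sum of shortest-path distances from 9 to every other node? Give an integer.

15

Distances from 9: 0:1, 1:2, 2:2, 3:2, 4:1, 5:2, 6:2, 7:1, 8:1, 10:1.
Sum = 1 + 2 + 2 + 2 + 1 + 2 + 2 + 1 + 1 + 1 = 15.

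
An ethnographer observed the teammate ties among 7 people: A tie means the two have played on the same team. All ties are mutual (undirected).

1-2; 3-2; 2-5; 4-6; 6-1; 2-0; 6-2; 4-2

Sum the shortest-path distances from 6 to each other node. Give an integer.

Distances from 6: 0:2, 1:1, 2:1, 3:2, 4:1, 5:2.
Sum = 2 + 1 + 1 + 2 + 1 + 2 = 9.

9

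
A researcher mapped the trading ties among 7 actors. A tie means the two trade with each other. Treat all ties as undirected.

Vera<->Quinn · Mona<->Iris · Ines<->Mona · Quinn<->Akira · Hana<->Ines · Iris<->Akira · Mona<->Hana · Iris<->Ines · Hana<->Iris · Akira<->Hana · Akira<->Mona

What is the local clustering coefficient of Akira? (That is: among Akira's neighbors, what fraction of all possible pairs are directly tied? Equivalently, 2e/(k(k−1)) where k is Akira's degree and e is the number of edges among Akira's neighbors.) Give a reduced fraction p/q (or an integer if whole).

1/2

Akira's neighbors: Hana, Iris, Mona, and Quinn (k = 4).
Possible neighbor pairs: C(4,2) = 6. Edges among them: Hana–Iris, Hana–Mona, Iris–Mona → e = 3.
Clustering(Akira) = 3/6 = 1/2.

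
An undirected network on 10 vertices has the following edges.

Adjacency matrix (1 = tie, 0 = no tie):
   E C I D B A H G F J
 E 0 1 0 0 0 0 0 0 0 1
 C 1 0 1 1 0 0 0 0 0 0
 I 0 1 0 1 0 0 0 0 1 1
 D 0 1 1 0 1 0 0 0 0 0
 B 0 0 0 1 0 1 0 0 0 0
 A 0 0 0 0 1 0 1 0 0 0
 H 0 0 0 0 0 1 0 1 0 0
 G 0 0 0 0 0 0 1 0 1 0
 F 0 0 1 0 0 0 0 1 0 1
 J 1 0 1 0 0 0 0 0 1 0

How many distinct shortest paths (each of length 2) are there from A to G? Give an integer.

1

The shortest distance is 2, and the only length-2 path is A–H–G. So there is exactly 1 shortest path.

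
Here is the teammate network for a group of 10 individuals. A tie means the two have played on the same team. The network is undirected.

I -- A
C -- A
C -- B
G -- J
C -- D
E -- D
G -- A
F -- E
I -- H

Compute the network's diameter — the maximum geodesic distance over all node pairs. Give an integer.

6

Eccentricity of each node (its greatest distance to any other): A:4, B:4, C:3, D:4, E:5, F:6, G:5, H:6, I:5, J:6.
The maximum eccentricity is 6, realized for instance by the pair F–H via F – E – D – C – A – I – H. So the diameter is 6.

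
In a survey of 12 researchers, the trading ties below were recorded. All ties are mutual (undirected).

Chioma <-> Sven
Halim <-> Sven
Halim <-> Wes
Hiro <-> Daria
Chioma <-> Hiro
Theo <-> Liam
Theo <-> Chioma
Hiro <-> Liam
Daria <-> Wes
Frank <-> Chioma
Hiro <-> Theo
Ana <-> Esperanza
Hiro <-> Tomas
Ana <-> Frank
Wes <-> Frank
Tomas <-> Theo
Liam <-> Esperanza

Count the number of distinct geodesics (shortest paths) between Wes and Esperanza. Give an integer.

The shortest distance is 3, and the only length-3 path is Wes–Frank–Ana–Esperanza. So there is exactly 1 shortest path.

1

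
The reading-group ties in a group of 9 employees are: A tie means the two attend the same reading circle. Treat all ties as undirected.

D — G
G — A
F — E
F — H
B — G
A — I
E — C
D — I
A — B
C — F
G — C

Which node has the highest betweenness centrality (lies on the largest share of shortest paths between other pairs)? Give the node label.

Unnormalized betweenness of each node: A:7/2, B:0, C:15, D:5/2, E:0, F:7, G:35/2, H:0, I:1/2.
G has the largest value, 35/2, making it the main broker — the node through which the most shortest paths run.

G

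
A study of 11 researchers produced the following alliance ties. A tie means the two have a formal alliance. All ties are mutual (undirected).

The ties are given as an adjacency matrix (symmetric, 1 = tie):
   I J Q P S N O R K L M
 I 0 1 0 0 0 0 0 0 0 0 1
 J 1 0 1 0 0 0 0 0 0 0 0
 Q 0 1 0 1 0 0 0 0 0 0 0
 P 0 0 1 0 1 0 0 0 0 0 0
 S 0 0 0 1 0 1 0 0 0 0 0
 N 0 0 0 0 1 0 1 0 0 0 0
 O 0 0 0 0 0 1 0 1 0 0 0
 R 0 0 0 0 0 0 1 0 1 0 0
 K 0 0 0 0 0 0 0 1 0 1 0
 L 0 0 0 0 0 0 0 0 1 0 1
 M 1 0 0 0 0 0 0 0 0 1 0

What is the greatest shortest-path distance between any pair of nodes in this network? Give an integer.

Eccentricity of each node (its greatest distance to any other): I:5, J:5, K:5, L:5, M:5, N:5, O:5, P:5, Q:5, R:5, S:5.
The maximum eccentricity is 5, realized for instance by the pair I–N via I – J – Q – P – S – N. So the diameter is 5.

5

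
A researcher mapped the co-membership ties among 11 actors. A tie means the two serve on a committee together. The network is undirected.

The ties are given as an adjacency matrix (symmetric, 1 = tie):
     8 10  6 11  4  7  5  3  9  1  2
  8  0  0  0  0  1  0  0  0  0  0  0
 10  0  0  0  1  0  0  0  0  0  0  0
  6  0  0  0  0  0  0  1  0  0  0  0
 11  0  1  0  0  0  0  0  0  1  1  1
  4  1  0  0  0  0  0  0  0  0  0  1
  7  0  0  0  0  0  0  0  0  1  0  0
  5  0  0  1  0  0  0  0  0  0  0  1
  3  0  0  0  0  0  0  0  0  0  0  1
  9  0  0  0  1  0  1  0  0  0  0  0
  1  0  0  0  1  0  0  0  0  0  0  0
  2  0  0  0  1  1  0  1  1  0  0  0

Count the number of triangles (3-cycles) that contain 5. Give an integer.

0

5's neighbors are 2 and 6, but none of them are tied to each other, so no triangle contains 5.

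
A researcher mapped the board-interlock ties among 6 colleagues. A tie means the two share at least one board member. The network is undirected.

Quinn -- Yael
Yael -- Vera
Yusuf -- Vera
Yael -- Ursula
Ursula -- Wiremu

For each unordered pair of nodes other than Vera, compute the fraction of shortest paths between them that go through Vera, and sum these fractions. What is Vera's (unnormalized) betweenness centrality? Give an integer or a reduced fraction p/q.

Pairs whose geodesics pass through Vera — Ursula–Yusuf: 1; Wiremu–Yusuf: 1; Quinn–Yusuf: 1; Yusuf–Yael: 1.
All other pairs contribute 0.
Summing the contributions gives betweenness(Vera) = 4.

4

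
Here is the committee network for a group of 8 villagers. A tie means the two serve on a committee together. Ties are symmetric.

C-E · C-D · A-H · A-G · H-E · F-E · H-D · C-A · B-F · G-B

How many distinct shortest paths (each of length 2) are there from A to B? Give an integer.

1

The shortest distance is 2, and the only length-2 path is A–G–B. So there is exactly 1 shortest path.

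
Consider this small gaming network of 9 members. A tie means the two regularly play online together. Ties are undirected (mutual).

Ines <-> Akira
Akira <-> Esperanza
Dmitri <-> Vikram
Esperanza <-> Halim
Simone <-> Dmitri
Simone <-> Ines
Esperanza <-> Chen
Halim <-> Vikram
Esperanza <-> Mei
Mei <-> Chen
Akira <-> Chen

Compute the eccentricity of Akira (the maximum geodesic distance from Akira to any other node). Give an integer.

Distances from Akira: Chen:1, Dmitri:3, Esperanza:1, Halim:2, Ines:1, Mei:2, Simone:2, Vikram:3.
The largest is 3 (to Dmitri and Vikram), so the eccentricity of Akira is 3.

3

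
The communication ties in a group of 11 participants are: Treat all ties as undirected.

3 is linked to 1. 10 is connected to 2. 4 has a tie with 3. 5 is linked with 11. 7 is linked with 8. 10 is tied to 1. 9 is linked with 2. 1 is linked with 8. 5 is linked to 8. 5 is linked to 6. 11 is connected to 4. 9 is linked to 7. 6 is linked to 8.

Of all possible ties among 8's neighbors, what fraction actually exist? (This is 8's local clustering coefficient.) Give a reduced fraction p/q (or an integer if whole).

8's neighbors: 1, 5, 6, and 7 (k = 4).
Possible neighbor pairs: C(4,2) = 6. Edges among them: 5–6 → e = 1.
Clustering(8) = 1/6.

1/6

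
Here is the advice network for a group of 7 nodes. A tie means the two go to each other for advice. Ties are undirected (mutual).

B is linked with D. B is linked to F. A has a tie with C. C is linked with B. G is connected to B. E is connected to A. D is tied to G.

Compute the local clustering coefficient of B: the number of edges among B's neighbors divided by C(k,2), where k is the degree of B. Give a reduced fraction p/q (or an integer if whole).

B's neighbors: C, D, F, and G (k = 4).
Possible neighbor pairs: C(4,2) = 6. Edges among them: D–G → e = 1.
Clustering(B) = 1/6.

1/6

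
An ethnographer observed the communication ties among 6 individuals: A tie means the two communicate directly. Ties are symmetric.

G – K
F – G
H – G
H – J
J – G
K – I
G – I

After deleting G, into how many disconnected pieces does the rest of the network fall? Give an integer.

Without G, the remaining ties split the others into: {I, K}; {H, J}; {F}.
That's 3 separate components.

3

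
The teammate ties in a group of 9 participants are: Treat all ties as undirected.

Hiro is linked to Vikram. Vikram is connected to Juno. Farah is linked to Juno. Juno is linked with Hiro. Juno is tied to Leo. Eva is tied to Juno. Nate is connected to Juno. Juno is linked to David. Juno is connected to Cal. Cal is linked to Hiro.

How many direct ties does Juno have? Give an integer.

8

Juno is directly tied to Cal, David, Eva, Farah, Hiro, Leo, Nate, and Vikram. That is 8 neighbors, so the degree of Juno is 8.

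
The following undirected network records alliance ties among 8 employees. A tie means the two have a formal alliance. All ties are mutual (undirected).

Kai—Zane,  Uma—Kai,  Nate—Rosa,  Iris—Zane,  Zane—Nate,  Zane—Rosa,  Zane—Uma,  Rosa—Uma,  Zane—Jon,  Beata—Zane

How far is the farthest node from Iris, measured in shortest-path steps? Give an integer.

Distances from Iris: Beata:2, Jon:2, Kai:2, Nate:2, Rosa:2, Uma:2, Zane:1.
The largest is 2 (to Uma, Rosa, Nate, Beata, Kai, and Jon), so the eccentricity of Iris is 2.

2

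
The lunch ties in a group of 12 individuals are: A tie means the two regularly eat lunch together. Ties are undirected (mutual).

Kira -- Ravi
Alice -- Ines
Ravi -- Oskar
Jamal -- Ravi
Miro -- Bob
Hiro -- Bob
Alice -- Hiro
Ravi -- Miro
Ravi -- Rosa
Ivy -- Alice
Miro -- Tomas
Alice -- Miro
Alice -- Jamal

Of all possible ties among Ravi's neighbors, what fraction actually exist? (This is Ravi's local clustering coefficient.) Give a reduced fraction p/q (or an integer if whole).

Ravi's neighbors: Jamal, Kira, Miro, Oskar, and Rosa (k = 5).
Possible neighbor pairs: C(5,2) = 10. Edges among them: none → e = 0.
Clustering(Ravi) = 0/10 = 0.

0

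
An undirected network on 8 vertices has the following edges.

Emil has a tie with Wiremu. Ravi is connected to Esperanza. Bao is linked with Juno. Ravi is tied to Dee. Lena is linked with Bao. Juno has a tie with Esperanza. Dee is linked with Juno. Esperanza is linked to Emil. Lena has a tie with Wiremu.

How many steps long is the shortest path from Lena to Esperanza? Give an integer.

One shortest route is Lena – Bao – Juno – Esperanza, which uses 3 edges, and at distance 2 from Lena we only reach {Emil, Juno}, which does not include Esperanza. So d(Lena,Esperanza) = 3.

3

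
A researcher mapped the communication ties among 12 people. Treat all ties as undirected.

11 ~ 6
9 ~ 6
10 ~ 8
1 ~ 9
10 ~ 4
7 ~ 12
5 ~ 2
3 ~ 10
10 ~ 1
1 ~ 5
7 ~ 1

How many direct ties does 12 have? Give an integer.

12 is directly tied to 7. That is 1 neighbor, so the degree of 12 is 1.

1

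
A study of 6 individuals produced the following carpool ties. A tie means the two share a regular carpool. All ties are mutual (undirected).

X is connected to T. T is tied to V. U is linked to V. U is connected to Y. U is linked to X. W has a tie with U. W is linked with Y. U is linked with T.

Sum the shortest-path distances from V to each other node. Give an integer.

Distances from V: T:1, U:1, W:2, X:2, Y:2.
Sum = 1 + 1 + 2 + 2 + 2 = 8.

8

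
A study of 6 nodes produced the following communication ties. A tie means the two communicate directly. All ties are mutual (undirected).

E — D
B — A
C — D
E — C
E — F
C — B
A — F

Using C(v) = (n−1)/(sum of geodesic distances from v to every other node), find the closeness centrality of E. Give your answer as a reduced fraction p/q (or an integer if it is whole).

Distances from E: A:2, B:2, C:1, D:1, F:1. Sum = 7.
n = 6, so closeness = 5/7.

5/7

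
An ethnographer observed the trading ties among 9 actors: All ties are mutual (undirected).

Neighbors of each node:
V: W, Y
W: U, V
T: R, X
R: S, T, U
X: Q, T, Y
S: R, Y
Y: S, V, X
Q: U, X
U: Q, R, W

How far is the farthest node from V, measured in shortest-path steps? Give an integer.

3

Distances from V: Q:3, R:3, S:2, T:3, U:2, W:1, X:2, Y:1.
The largest is 3 (to Q, R, and T), so the eccentricity of V is 3.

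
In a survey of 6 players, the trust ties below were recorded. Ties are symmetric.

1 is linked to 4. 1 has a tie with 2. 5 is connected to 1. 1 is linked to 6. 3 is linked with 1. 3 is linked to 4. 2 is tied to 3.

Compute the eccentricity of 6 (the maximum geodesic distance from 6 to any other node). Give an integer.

2

Distances from 6: 1:1, 2:2, 3:2, 4:2, 5:2.
The largest is 2 (to 4, 3, 2, and 5), so the eccentricity of 6 is 2.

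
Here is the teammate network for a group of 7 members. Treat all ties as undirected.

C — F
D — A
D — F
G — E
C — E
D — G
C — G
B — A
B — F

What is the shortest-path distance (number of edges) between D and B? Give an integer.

2

One shortest route is D – F – B, which uses 2 edges, and D and B are not directly tied, so nothing shorter exists. So d(D,B) = 2.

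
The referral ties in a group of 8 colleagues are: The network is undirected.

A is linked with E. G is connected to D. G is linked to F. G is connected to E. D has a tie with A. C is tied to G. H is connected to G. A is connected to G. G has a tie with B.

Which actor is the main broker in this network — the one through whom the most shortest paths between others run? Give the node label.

G

Unnormalized betweenness of each node: A:1/2, B:0, C:0, D:0, E:0, F:0, G:37/2, H:0.
G has the largest value, 37/2, making it the main broker — the node through which the most shortest paths run.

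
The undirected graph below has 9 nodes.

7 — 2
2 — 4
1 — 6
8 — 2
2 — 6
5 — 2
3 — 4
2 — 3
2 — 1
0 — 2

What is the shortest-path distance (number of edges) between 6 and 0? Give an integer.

2

One shortest route is 6 – 2 – 0, which uses 2 edges, and 6 and 0 are not directly tied, so nothing shorter exists. So d(6,0) = 2.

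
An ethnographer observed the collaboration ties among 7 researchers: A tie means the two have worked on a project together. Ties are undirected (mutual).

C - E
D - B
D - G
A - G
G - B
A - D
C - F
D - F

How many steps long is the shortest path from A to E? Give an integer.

One shortest route is A – D – F – C – E, which uses 4 edges, and at distance 3 from A we only reach {C}, which does not include E. So d(A,E) = 4.

4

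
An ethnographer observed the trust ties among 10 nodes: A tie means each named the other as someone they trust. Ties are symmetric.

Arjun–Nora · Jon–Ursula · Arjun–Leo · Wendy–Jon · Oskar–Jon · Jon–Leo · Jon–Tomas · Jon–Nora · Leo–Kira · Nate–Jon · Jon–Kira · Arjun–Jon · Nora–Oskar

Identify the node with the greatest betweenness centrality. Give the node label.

Jon

Unnormalized betweenness of each node: Arjun:1/2, Jon:61/2, Kira:0, Leo:1/2, Nate:0, Nora:1/2, Oskar:0, Tomas:0, Ursula:0, Wendy:0.
Jon has the largest value, 61/2, making it the main broker — the node through which the most shortest paths run.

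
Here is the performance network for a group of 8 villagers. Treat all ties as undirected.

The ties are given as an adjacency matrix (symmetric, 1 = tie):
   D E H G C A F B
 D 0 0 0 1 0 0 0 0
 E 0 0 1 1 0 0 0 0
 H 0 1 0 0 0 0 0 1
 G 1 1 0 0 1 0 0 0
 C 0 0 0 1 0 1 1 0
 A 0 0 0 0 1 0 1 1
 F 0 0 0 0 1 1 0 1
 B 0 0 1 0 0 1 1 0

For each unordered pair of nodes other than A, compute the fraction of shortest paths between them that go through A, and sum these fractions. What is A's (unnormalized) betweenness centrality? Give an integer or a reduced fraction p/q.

Pairs whose geodesics pass through A — D–B: 1/3; H–C: 1/3; G–B: 1/3; C–B: 1/2.
All other pairs contribute 0.
Summing the contributions gives betweenness(A) = 3/2.

3/2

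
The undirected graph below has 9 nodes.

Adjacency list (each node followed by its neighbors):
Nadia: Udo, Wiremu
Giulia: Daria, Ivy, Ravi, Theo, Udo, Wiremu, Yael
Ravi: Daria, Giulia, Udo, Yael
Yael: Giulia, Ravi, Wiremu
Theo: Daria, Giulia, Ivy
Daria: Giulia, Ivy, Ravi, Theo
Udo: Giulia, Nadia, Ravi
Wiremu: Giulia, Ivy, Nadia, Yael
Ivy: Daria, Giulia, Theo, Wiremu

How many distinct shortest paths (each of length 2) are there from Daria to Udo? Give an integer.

The shortest distance is 2. The length-2 paths are: Daria–Giulia–Udo; Daria–Ravi–Udo.
That gives 2 distinct shortest paths.

2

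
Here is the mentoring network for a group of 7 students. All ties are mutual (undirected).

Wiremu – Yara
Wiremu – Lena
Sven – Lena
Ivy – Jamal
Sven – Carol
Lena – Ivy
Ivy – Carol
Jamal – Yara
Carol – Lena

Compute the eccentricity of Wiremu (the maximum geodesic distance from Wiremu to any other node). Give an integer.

Distances from Wiremu: Carol:2, Ivy:2, Jamal:2, Lena:1, Sven:2, Yara:1.
The largest is 2 (to Jamal, Sven, Carol, and Ivy), so the eccentricity of Wiremu is 2.

2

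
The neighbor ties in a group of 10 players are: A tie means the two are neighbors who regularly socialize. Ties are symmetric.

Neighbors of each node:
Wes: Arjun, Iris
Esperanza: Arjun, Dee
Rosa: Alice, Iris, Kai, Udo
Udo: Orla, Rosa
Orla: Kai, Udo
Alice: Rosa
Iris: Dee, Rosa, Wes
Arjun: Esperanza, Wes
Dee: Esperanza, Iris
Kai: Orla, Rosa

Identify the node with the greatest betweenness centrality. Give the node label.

Rosa

Unnormalized betweenness of each node: Alice:0, Arjun:1, Dee:6, Esperanza:1, Iris:21, Kai:7/2, Orla:1/2, Rosa:47/2, Udo:7/2, Wes:6.
Rosa has the largest value, 47/2, making it the main broker — the node through which the most shortest paths run.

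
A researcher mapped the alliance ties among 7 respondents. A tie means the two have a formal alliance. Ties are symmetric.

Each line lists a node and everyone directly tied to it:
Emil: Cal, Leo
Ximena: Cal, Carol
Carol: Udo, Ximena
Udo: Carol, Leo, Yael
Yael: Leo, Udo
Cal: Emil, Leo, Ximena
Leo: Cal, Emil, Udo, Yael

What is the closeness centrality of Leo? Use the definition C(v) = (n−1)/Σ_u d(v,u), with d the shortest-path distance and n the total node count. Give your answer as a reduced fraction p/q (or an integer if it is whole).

3/4

Distances from Leo: Cal:1, Carol:2, Emil:1, Udo:1, Ximena:2, Yael:1. Sum = 8.
n = 7, so closeness = 6/8 = 3/4.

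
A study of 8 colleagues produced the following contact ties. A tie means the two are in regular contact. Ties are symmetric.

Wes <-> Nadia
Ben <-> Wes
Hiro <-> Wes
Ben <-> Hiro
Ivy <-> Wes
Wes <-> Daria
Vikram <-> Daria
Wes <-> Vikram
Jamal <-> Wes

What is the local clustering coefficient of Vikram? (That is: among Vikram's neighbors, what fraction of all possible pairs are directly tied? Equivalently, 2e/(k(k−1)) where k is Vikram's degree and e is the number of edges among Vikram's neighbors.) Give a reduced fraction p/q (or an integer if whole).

1

Vikram's neighbors: Daria and Wes (k = 2).
Possible neighbor pairs: C(2,2) = 1. Edges among them: Daria–Wes → e = 1.
Clustering(Vikram) = 1/1.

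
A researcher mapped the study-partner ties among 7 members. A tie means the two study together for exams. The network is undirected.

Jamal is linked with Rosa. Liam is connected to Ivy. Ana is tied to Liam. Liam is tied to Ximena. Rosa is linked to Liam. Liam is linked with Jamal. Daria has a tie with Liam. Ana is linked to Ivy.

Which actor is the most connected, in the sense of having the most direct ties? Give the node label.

Liam

Degrees — Ana:2, Daria:1, Ivy:2, Jamal:2, Liam:6, Rosa:2, Ximena:1.
The maximum is 6, attained only by Liam.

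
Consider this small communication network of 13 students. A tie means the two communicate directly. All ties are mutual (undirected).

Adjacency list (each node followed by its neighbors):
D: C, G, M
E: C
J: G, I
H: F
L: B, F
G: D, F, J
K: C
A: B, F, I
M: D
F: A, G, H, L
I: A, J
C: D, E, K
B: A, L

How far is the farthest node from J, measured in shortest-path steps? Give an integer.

Distances from J: A:2, B:3, C:3, D:2, E:4, F:2, G:1, H:3, I:1, K:4, L:3, M:3.
The largest is 4 (to K and E), so the eccentricity of J is 4.

4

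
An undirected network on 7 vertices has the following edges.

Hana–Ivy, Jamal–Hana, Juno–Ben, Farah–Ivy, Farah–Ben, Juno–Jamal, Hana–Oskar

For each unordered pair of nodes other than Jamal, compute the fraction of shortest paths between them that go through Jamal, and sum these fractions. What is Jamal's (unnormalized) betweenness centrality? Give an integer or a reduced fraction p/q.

7/2

Pairs whose geodesics pass through Jamal — Hana–Juno: 1; Hana–Ben: 1/2; Oskar–Juno: 1; Oskar–Ben: 1/2; Juno–Ivy: 1/2.
All other pairs contribute 0.
Summing the contributions gives betweenness(Jamal) = 7/2.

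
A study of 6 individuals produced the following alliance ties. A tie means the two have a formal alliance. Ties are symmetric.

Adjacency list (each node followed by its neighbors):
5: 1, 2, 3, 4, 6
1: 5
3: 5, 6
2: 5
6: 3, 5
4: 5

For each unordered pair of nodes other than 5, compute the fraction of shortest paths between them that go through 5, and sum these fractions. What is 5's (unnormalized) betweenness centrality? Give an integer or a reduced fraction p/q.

9

Pairs whose geodesics pass through 5 — 4–3: 1; 4–2: 1; 4–6: 1; 4–1: 1; 3–2: 1; 3–1: 1; 2–6: 1; 2–1: 1; 6–1: 1.
All other pairs contribute 0.
Summing the contributions gives betweenness(5) = 9.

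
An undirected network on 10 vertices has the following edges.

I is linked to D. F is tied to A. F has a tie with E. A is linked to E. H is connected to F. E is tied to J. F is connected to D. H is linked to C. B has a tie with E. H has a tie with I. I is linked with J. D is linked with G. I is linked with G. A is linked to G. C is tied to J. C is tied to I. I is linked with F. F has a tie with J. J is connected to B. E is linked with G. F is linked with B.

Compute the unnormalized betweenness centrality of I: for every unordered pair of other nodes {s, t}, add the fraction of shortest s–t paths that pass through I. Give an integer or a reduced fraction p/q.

349/60

Pairs whose geodesics pass through I — D–H: 1/2; D–C: 1; D–J: 1/2; H–J: 1/3; H–G: 1; C–A: 2/5; C–F: 1/3; C–G: 1; J–G: 1/2; F–G: 1/4.
All other pairs contribute 0.
Summing the contributions gives betweenness(I) = 349/60.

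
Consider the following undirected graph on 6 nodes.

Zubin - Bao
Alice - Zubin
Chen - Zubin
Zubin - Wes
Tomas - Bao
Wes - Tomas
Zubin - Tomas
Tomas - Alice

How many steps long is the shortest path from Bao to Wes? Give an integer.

One shortest route is Bao – Zubin – Wes, which uses 2 edges, and Bao and Wes are not directly tied, so nothing shorter exists. So d(Bao,Wes) = 2.

2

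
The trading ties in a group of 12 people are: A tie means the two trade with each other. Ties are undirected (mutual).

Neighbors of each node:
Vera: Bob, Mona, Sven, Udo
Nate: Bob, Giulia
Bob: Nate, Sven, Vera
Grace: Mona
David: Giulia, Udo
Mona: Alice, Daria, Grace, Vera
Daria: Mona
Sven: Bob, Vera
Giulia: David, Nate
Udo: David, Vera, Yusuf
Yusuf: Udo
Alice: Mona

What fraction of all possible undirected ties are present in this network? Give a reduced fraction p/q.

There are 13 edges and 12 nodes, so the maximum possible is C(12,2) = 66.
Density = 13/66.

13/66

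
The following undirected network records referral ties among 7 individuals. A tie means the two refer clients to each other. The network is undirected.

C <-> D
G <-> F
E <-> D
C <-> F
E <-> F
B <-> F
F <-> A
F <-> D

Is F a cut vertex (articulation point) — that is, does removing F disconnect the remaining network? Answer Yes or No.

Yes

Removing F leaves {A} with no path to {C, D, and E}, so the network splits into 4 components. F is a cut vertex.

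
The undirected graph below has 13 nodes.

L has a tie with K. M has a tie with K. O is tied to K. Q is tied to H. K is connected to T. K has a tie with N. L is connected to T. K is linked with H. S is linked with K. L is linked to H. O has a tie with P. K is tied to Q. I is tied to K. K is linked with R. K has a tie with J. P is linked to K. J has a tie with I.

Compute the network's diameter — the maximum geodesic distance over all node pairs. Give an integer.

Eccentricity of each node (its greatest distance to any other): H:2, I:2, J:2, K:1, L:2, M:2, N:2, O:2, P:2, Q:2, R:2, S:2, T:2.
The maximum eccentricity is 2, realized for instance by the pair J–T via J – K – T. So the diameter is 2.

2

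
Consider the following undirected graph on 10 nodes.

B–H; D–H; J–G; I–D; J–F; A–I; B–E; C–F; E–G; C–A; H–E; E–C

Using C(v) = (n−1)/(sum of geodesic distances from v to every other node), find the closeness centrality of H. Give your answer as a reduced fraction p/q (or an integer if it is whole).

Distances from H: A:3, B:1, C:2, D:1, E:1, F:3, G:2, I:2, J:3. Sum = 18.
n = 10, so closeness = 9/18 = 1/2.

1/2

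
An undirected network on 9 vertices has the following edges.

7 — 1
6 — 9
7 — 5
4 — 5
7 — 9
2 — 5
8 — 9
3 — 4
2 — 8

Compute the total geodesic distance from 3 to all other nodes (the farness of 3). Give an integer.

26

Distances from 3: 1:4, 2:3, 4:1, 5:2, 6:5, 7:3, 8:4, 9:4.
Sum = 4 + 3 + 1 + 2 + 5 + 3 + 4 + 4 = 26.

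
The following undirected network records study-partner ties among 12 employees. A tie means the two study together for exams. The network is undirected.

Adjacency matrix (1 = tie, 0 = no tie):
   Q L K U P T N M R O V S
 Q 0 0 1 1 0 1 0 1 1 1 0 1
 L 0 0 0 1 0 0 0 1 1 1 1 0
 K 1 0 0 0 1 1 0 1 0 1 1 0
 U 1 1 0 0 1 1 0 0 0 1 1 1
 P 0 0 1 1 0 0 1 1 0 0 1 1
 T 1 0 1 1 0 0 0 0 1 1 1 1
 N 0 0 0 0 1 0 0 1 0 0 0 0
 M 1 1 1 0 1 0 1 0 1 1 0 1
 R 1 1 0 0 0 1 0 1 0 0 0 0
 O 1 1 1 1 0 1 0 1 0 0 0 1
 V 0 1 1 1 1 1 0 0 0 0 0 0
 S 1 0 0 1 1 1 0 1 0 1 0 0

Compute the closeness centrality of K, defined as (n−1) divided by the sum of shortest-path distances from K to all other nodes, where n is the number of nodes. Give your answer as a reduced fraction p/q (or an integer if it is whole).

Distances from K: L:2, M:1, N:2, O:1, P:1, Q:1, R:2, S:2, T:1, U:2, V:1. Sum = 16.
n = 12, so closeness = 11/16.

11/16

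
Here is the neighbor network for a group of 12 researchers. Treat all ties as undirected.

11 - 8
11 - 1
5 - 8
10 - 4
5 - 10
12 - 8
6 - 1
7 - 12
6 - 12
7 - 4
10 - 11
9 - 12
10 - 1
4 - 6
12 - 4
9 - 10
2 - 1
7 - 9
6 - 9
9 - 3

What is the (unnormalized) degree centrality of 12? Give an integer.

5

12 is directly tied to 4, 6, 7, 8, and 9. That is 5 neighbors, so the degree of 12 is 5.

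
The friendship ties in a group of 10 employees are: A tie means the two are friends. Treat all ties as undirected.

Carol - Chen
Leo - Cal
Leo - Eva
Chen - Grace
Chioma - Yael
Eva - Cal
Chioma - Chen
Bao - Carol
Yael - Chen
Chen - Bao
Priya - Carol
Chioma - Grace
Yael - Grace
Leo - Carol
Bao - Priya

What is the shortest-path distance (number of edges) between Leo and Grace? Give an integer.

One shortest route is Leo – Carol – Chen – Grace, which uses 3 edges, and at distance 2 from Leo we only reach {Bao, Chen, Priya}, which does not include Grace. So d(Leo,Grace) = 3.

3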